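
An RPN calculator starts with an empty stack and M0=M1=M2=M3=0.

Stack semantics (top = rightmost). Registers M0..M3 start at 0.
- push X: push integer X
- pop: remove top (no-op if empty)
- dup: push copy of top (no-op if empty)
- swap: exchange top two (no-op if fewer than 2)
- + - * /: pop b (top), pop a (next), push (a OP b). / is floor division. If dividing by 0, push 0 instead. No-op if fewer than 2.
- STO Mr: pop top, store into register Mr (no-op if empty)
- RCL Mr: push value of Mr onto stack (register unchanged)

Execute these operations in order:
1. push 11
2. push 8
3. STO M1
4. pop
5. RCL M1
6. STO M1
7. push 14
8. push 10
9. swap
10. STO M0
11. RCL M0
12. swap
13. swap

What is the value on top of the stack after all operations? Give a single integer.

Answer: 14

Derivation:
After op 1 (push 11): stack=[11] mem=[0,0,0,0]
After op 2 (push 8): stack=[11,8] mem=[0,0,0,0]
After op 3 (STO M1): stack=[11] mem=[0,8,0,0]
After op 4 (pop): stack=[empty] mem=[0,8,0,0]
After op 5 (RCL M1): stack=[8] mem=[0,8,0,0]
After op 6 (STO M1): stack=[empty] mem=[0,8,0,0]
After op 7 (push 14): stack=[14] mem=[0,8,0,0]
After op 8 (push 10): stack=[14,10] mem=[0,8,0,0]
After op 9 (swap): stack=[10,14] mem=[0,8,0,0]
After op 10 (STO M0): stack=[10] mem=[14,8,0,0]
After op 11 (RCL M0): stack=[10,14] mem=[14,8,0,0]
After op 12 (swap): stack=[14,10] mem=[14,8,0,0]
After op 13 (swap): stack=[10,14] mem=[14,8,0,0]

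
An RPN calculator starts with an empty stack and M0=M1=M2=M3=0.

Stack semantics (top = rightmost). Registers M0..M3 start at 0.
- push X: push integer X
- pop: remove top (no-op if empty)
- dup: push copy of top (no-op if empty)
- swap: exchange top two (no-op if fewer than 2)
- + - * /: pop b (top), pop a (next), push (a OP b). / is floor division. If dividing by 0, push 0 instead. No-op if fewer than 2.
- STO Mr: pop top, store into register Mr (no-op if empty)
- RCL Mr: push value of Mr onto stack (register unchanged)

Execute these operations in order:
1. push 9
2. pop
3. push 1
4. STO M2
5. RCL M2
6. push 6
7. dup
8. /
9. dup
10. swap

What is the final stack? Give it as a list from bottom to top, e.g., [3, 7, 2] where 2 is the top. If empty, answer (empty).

After op 1 (push 9): stack=[9] mem=[0,0,0,0]
After op 2 (pop): stack=[empty] mem=[0,0,0,0]
After op 3 (push 1): stack=[1] mem=[0,0,0,0]
After op 4 (STO M2): stack=[empty] mem=[0,0,1,0]
After op 5 (RCL M2): stack=[1] mem=[0,0,1,0]
After op 6 (push 6): stack=[1,6] mem=[0,0,1,0]
After op 7 (dup): stack=[1,6,6] mem=[0,0,1,0]
After op 8 (/): stack=[1,1] mem=[0,0,1,0]
After op 9 (dup): stack=[1,1,1] mem=[0,0,1,0]
After op 10 (swap): stack=[1,1,1] mem=[0,0,1,0]

Answer: [1, 1, 1]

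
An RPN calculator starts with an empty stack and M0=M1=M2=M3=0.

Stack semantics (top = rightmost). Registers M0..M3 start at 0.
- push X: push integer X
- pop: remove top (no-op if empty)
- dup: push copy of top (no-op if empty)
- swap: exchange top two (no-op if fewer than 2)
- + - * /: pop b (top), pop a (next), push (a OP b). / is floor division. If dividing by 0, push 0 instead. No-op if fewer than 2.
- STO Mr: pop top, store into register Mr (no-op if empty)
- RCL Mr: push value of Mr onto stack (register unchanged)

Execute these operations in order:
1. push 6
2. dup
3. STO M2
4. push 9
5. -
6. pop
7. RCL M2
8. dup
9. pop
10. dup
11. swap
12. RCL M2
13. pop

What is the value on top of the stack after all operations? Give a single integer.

After op 1 (push 6): stack=[6] mem=[0,0,0,0]
After op 2 (dup): stack=[6,6] mem=[0,0,0,0]
After op 3 (STO M2): stack=[6] mem=[0,0,6,0]
After op 4 (push 9): stack=[6,9] mem=[0,0,6,0]
After op 5 (-): stack=[-3] mem=[0,0,6,0]
After op 6 (pop): stack=[empty] mem=[0,0,6,0]
After op 7 (RCL M2): stack=[6] mem=[0,0,6,0]
After op 8 (dup): stack=[6,6] mem=[0,0,6,0]
After op 9 (pop): stack=[6] mem=[0,0,6,0]
After op 10 (dup): stack=[6,6] mem=[0,0,6,0]
After op 11 (swap): stack=[6,6] mem=[0,0,6,0]
After op 12 (RCL M2): stack=[6,6,6] mem=[0,0,6,0]
After op 13 (pop): stack=[6,6] mem=[0,0,6,0]

Answer: 6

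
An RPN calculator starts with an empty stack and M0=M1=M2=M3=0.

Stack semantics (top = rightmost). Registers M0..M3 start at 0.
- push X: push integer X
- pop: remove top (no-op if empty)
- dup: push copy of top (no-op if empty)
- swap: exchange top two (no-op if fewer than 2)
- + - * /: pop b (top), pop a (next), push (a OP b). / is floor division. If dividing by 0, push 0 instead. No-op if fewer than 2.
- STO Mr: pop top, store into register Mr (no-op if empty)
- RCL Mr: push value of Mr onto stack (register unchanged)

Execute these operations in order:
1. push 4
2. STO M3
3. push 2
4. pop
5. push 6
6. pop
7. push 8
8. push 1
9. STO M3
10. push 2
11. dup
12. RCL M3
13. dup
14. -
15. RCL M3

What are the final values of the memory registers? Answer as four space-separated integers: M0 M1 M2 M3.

After op 1 (push 4): stack=[4] mem=[0,0,0,0]
After op 2 (STO M3): stack=[empty] mem=[0,0,0,4]
After op 3 (push 2): stack=[2] mem=[0,0,0,4]
After op 4 (pop): stack=[empty] mem=[0,0,0,4]
After op 5 (push 6): stack=[6] mem=[0,0,0,4]
After op 6 (pop): stack=[empty] mem=[0,0,0,4]
After op 7 (push 8): stack=[8] mem=[0,0,0,4]
After op 8 (push 1): stack=[8,1] mem=[0,0,0,4]
After op 9 (STO M3): stack=[8] mem=[0,0,0,1]
After op 10 (push 2): stack=[8,2] mem=[0,0,0,1]
After op 11 (dup): stack=[8,2,2] mem=[0,0,0,1]
After op 12 (RCL M3): stack=[8,2,2,1] mem=[0,0,0,1]
After op 13 (dup): stack=[8,2,2,1,1] mem=[0,0,0,1]
After op 14 (-): stack=[8,2,2,0] mem=[0,0,0,1]
After op 15 (RCL M3): stack=[8,2,2,0,1] mem=[0,0,0,1]

Answer: 0 0 0 1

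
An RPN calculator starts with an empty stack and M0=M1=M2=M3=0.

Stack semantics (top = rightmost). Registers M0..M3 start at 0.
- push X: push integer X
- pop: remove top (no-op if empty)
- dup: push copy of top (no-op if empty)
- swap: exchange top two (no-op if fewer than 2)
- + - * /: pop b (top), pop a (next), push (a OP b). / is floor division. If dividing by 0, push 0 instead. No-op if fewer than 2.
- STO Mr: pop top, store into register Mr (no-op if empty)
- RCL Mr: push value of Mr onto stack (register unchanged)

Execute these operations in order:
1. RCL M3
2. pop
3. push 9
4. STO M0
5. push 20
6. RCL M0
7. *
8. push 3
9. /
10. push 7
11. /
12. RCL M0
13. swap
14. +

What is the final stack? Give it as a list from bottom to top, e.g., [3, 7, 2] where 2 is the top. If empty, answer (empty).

After op 1 (RCL M3): stack=[0] mem=[0,0,0,0]
After op 2 (pop): stack=[empty] mem=[0,0,0,0]
After op 3 (push 9): stack=[9] mem=[0,0,0,0]
After op 4 (STO M0): stack=[empty] mem=[9,0,0,0]
After op 5 (push 20): stack=[20] mem=[9,0,0,0]
After op 6 (RCL M0): stack=[20,9] mem=[9,0,0,0]
After op 7 (*): stack=[180] mem=[9,0,0,0]
After op 8 (push 3): stack=[180,3] mem=[9,0,0,0]
After op 9 (/): stack=[60] mem=[9,0,0,0]
After op 10 (push 7): stack=[60,7] mem=[9,0,0,0]
After op 11 (/): stack=[8] mem=[9,0,0,0]
After op 12 (RCL M0): stack=[8,9] mem=[9,0,0,0]
After op 13 (swap): stack=[9,8] mem=[9,0,0,0]
After op 14 (+): stack=[17] mem=[9,0,0,0]

Answer: [17]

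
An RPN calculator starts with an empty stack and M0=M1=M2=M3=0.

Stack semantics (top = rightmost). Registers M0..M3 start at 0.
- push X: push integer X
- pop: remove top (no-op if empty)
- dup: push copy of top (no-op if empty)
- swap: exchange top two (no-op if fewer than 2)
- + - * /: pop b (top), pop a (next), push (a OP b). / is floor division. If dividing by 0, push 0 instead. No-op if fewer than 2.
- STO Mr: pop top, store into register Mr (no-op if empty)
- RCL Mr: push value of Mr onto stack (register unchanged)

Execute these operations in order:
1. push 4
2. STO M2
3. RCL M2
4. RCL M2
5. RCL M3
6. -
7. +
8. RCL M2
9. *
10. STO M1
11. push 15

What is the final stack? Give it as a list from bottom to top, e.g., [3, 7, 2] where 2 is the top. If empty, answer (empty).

Answer: [15]

Derivation:
After op 1 (push 4): stack=[4] mem=[0,0,0,0]
After op 2 (STO M2): stack=[empty] mem=[0,0,4,0]
After op 3 (RCL M2): stack=[4] mem=[0,0,4,0]
After op 4 (RCL M2): stack=[4,4] mem=[0,0,4,0]
After op 5 (RCL M3): stack=[4,4,0] mem=[0,0,4,0]
After op 6 (-): stack=[4,4] mem=[0,0,4,0]
After op 7 (+): stack=[8] mem=[0,0,4,0]
After op 8 (RCL M2): stack=[8,4] mem=[0,0,4,0]
After op 9 (*): stack=[32] mem=[0,0,4,0]
After op 10 (STO M1): stack=[empty] mem=[0,32,4,0]
After op 11 (push 15): stack=[15] mem=[0,32,4,0]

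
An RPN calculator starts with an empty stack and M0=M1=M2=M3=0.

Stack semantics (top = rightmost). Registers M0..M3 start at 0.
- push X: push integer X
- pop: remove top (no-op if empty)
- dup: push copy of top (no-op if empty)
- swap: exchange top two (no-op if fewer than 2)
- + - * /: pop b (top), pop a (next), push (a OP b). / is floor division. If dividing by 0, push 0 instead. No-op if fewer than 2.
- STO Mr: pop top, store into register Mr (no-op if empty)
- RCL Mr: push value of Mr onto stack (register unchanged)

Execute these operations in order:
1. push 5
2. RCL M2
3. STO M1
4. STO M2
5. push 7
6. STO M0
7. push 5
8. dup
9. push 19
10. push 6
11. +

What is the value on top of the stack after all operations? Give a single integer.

After op 1 (push 5): stack=[5] mem=[0,0,0,0]
After op 2 (RCL M2): stack=[5,0] mem=[0,0,0,0]
After op 3 (STO M1): stack=[5] mem=[0,0,0,0]
After op 4 (STO M2): stack=[empty] mem=[0,0,5,0]
After op 5 (push 7): stack=[7] mem=[0,0,5,0]
After op 6 (STO M0): stack=[empty] mem=[7,0,5,0]
After op 7 (push 5): stack=[5] mem=[7,0,5,0]
After op 8 (dup): stack=[5,5] mem=[7,0,5,0]
After op 9 (push 19): stack=[5,5,19] mem=[7,0,5,0]
After op 10 (push 6): stack=[5,5,19,6] mem=[7,0,5,0]
After op 11 (+): stack=[5,5,25] mem=[7,0,5,0]

Answer: 25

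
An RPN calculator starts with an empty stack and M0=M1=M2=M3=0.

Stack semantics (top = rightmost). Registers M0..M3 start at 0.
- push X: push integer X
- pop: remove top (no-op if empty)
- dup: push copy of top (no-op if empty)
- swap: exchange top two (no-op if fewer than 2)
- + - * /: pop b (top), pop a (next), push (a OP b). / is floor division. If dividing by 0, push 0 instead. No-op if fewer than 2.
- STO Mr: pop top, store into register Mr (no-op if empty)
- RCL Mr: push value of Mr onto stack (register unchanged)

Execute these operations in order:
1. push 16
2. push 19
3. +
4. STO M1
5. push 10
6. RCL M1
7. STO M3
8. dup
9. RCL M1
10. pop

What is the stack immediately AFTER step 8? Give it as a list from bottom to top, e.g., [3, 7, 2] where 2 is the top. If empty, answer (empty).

After op 1 (push 16): stack=[16] mem=[0,0,0,0]
After op 2 (push 19): stack=[16,19] mem=[0,0,0,0]
After op 3 (+): stack=[35] mem=[0,0,0,0]
After op 4 (STO M1): stack=[empty] mem=[0,35,0,0]
After op 5 (push 10): stack=[10] mem=[0,35,0,0]
After op 6 (RCL M1): stack=[10,35] mem=[0,35,0,0]
After op 7 (STO M3): stack=[10] mem=[0,35,0,35]
After op 8 (dup): stack=[10,10] mem=[0,35,0,35]

[10, 10]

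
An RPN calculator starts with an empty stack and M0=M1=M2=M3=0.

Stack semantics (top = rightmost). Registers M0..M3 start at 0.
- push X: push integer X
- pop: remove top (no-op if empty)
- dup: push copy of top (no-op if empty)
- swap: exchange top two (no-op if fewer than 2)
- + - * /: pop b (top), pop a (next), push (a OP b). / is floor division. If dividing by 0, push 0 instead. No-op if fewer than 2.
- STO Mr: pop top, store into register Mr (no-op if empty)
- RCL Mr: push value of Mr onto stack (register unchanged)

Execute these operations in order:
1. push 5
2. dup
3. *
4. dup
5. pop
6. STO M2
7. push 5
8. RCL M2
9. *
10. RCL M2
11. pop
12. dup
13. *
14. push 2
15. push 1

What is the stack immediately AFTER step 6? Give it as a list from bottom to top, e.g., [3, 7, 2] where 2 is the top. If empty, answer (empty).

After op 1 (push 5): stack=[5] mem=[0,0,0,0]
After op 2 (dup): stack=[5,5] mem=[0,0,0,0]
After op 3 (*): stack=[25] mem=[0,0,0,0]
After op 4 (dup): stack=[25,25] mem=[0,0,0,0]
After op 5 (pop): stack=[25] mem=[0,0,0,0]
After op 6 (STO M2): stack=[empty] mem=[0,0,25,0]

(empty)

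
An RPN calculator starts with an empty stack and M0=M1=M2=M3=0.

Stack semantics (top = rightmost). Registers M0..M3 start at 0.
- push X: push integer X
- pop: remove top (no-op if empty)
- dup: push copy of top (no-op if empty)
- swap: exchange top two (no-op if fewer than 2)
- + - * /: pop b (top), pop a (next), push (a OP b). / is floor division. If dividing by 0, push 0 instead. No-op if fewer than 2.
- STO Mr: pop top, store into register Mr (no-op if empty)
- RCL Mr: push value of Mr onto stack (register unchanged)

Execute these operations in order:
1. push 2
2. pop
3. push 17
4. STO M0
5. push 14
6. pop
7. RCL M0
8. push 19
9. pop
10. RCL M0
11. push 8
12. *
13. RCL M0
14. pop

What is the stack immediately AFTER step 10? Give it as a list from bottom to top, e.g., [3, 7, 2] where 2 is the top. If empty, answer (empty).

After op 1 (push 2): stack=[2] mem=[0,0,0,0]
After op 2 (pop): stack=[empty] mem=[0,0,0,0]
After op 3 (push 17): stack=[17] mem=[0,0,0,0]
After op 4 (STO M0): stack=[empty] mem=[17,0,0,0]
After op 5 (push 14): stack=[14] mem=[17,0,0,0]
After op 6 (pop): stack=[empty] mem=[17,0,0,0]
After op 7 (RCL M0): stack=[17] mem=[17,0,0,0]
After op 8 (push 19): stack=[17,19] mem=[17,0,0,0]
After op 9 (pop): stack=[17] mem=[17,0,0,0]
After op 10 (RCL M0): stack=[17,17] mem=[17,0,0,0]

[17, 17]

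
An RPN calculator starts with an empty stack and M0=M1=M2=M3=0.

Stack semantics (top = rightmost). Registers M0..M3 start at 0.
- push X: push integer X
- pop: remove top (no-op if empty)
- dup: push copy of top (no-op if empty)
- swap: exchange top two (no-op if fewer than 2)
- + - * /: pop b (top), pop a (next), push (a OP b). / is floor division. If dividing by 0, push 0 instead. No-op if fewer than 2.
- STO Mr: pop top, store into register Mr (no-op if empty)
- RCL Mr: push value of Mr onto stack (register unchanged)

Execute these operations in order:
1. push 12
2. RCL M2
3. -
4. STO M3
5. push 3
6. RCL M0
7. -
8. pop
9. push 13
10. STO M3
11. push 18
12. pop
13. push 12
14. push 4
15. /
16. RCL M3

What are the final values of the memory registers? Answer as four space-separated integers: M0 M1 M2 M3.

Answer: 0 0 0 13

Derivation:
After op 1 (push 12): stack=[12] mem=[0,0,0,0]
After op 2 (RCL M2): stack=[12,0] mem=[0,0,0,0]
After op 3 (-): stack=[12] mem=[0,0,0,0]
After op 4 (STO M3): stack=[empty] mem=[0,0,0,12]
After op 5 (push 3): stack=[3] mem=[0,0,0,12]
After op 6 (RCL M0): stack=[3,0] mem=[0,0,0,12]
After op 7 (-): stack=[3] mem=[0,0,0,12]
After op 8 (pop): stack=[empty] mem=[0,0,0,12]
After op 9 (push 13): stack=[13] mem=[0,0,0,12]
After op 10 (STO M3): stack=[empty] mem=[0,0,0,13]
After op 11 (push 18): stack=[18] mem=[0,0,0,13]
After op 12 (pop): stack=[empty] mem=[0,0,0,13]
After op 13 (push 12): stack=[12] mem=[0,0,0,13]
After op 14 (push 4): stack=[12,4] mem=[0,0,0,13]
After op 15 (/): stack=[3] mem=[0,0,0,13]
After op 16 (RCL M3): stack=[3,13] mem=[0,0,0,13]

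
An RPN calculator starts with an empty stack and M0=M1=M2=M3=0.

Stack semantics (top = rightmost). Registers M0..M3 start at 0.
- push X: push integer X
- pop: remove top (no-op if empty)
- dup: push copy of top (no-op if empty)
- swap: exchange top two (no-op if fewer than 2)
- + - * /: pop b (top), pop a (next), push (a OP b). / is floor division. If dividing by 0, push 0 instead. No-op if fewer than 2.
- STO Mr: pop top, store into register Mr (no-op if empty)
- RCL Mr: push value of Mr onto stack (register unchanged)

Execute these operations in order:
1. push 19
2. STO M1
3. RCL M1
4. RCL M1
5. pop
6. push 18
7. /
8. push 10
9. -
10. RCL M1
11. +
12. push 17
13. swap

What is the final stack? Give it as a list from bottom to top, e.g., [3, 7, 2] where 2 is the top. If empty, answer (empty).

After op 1 (push 19): stack=[19] mem=[0,0,0,0]
After op 2 (STO M1): stack=[empty] mem=[0,19,0,0]
After op 3 (RCL M1): stack=[19] mem=[0,19,0,0]
After op 4 (RCL M1): stack=[19,19] mem=[0,19,0,0]
After op 5 (pop): stack=[19] mem=[0,19,0,0]
After op 6 (push 18): stack=[19,18] mem=[0,19,0,0]
After op 7 (/): stack=[1] mem=[0,19,0,0]
After op 8 (push 10): stack=[1,10] mem=[0,19,0,0]
After op 9 (-): stack=[-9] mem=[0,19,0,0]
After op 10 (RCL M1): stack=[-9,19] mem=[0,19,0,0]
After op 11 (+): stack=[10] mem=[0,19,0,0]
After op 12 (push 17): stack=[10,17] mem=[0,19,0,0]
After op 13 (swap): stack=[17,10] mem=[0,19,0,0]

Answer: [17, 10]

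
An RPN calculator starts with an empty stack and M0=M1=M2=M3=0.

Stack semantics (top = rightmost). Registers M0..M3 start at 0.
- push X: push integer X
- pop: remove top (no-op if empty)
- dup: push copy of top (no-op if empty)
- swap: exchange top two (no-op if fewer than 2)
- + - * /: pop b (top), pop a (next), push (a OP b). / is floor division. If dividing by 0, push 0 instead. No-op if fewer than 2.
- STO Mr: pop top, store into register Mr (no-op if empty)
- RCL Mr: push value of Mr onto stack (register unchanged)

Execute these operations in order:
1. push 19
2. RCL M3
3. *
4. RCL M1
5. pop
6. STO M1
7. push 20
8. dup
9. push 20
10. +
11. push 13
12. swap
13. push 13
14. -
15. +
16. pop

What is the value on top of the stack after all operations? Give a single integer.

Answer: 20

Derivation:
After op 1 (push 19): stack=[19] mem=[0,0,0,0]
After op 2 (RCL M3): stack=[19,0] mem=[0,0,0,0]
After op 3 (*): stack=[0] mem=[0,0,0,0]
After op 4 (RCL M1): stack=[0,0] mem=[0,0,0,0]
After op 5 (pop): stack=[0] mem=[0,0,0,0]
After op 6 (STO M1): stack=[empty] mem=[0,0,0,0]
After op 7 (push 20): stack=[20] mem=[0,0,0,0]
After op 8 (dup): stack=[20,20] mem=[0,0,0,0]
After op 9 (push 20): stack=[20,20,20] mem=[0,0,0,0]
After op 10 (+): stack=[20,40] mem=[0,0,0,0]
After op 11 (push 13): stack=[20,40,13] mem=[0,0,0,0]
After op 12 (swap): stack=[20,13,40] mem=[0,0,0,0]
After op 13 (push 13): stack=[20,13,40,13] mem=[0,0,0,0]
After op 14 (-): stack=[20,13,27] mem=[0,0,0,0]
After op 15 (+): stack=[20,40] mem=[0,0,0,0]
After op 16 (pop): stack=[20] mem=[0,0,0,0]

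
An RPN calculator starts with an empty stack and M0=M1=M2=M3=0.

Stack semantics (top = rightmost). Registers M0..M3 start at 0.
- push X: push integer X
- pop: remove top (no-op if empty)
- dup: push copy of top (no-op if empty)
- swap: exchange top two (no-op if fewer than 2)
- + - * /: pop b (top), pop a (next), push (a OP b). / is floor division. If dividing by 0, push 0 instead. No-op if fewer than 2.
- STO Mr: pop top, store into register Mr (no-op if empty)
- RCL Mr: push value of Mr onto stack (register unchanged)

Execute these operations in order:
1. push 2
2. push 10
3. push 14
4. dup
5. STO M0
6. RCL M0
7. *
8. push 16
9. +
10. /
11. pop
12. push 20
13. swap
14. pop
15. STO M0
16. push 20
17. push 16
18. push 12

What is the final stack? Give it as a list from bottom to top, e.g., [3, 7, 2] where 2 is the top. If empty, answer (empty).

Answer: [20, 16, 12]

Derivation:
After op 1 (push 2): stack=[2] mem=[0,0,0,0]
After op 2 (push 10): stack=[2,10] mem=[0,0,0,0]
After op 3 (push 14): stack=[2,10,14] mem=[0,0,0,0]
After op 4 (dup): stack=[2,10,14,14] mem=[0,0,0,0]
After op 5 (STO M0): stack=[2,10,14] mem=[14,0,0,0]
After op 6 (RCL M0): stack=[2,10,14,14] mem=[14,0,0,0]
After op 7 (*): stack=[2,10,196] mem=[14,0,0,0]
After op 8 (push 16): stack=[2,10,196,16] mem=[14,0,0,0]
After op 9 (+): stack=[2,10,212] mem=[14,0,0,0]
After op 10 (/): stack=[2,0] mem=[14,0,0,0]
After op 11 (pop): stack=[2] mem=[14,0,0,0]
After op 12 (push 20): stack=[2,20] mem=[14,0,0,0]
After op 13 (swap): stack=[20,2] mem=[14,0,0,0]
After op 14 (pop): stack=[20] mem=[14,0,0,0]
After op 15 (STO M0): stack=[empty] mem=[20,0,0,0]
After op 16 (push 20): stack=[20] mem=[20,0,0,0]
After op 17 (push 16): stack=[20,16] mem=[20,0,0,0]
After op 18 (push 12): stack=[20,16,12] mem=[20,0,0,0]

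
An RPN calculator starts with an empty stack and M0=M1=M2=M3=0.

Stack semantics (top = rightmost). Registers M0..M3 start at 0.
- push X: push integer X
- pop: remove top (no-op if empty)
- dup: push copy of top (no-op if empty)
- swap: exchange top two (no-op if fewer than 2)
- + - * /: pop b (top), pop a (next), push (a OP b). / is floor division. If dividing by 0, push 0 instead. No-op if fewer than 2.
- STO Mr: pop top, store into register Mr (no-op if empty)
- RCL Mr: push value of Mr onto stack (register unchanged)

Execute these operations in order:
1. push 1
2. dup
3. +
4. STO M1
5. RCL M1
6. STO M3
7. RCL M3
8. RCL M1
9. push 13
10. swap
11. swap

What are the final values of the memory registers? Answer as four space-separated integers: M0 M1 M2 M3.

Answer: 0 2 0 2

Derivation:
After op 1 (push 1): stack=[1] mem=[0,0,0,0]
After op 2 (dup): stack=[1,1] mem=[0,0,0,0]
After op 3 (+): stack=[2] mem=[0,0,0,0]
After op 4 (STO M1): stack=[empty] mem=[0,2,0,0]
After op 5 (RCL M1): stack=[2] mem=[0,2,0,0]
After op 6 (STO M3): stack=[empty] mem=[0,2,0,2]
After op 7 (RCL M3): stack=[2] mem=[0,2,0,2]
After op 8 (RCL M1): stack=[2,2] mem=[0,2,0,2]
After op 9 (push 13): stack=[2,2,13] mem=[0,2,0,2]
After op 10 (swap): stack=[2,13,2] mem=[0,2,0,2]
After op 11 (swap): stack=[2,2,13] mem=[0,2,0,2]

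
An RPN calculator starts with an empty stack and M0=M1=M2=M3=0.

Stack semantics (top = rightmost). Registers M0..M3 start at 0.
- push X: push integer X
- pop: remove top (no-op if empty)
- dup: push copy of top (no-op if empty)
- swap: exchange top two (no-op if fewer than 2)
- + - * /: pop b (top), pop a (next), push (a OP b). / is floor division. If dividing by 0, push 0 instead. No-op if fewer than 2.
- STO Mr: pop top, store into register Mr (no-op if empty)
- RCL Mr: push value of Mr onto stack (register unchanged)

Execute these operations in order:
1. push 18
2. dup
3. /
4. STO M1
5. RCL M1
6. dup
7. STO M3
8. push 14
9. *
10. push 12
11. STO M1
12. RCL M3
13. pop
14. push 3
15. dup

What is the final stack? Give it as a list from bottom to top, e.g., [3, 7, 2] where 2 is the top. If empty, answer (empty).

Answer: [14, 3, 3]

Derivation:
After op 1 (push 18): stack=[18] mem=[0,0,0,0]
After op 2 (dup): stack=[18,18] mem=[0,0,0,0]
After op 3 (/): stack=[1] mem=[0,0,0,0]
After op 4 (STO M1): stack=[empty] mem=[0,1,0,0]
After op 5 (RCL M1): stack=[1] mem=[0,1,0,0]
After op 6 (dup): stack=[1,1] mem=[0,1,0,0]
After op 7 (STO M3): stack=[1] mem=[0,1,0,1]
After op 8 (push 14): stack=[1,14] mem=[0,1,0,1]
After op 9 (*): stack=[14] mem=[0,1,0,1]
After op 10 (push 12): stack=[14,12] mem=[0,1,0,1]
After op 11 (STO M1): stack=[14] mem=[0,12,0,1]
After op 12 (RCL M3): stack=[14,1] mem=[0,12,0,1]
After op 13 (pop): stack=[14] mem=[0,12,0,1]
After op 14 (push 3): stack=[14,3] mem=[0,12,0,1]
After op 15 (dup): stack=[14,3,3] mem=[0,12,0,1]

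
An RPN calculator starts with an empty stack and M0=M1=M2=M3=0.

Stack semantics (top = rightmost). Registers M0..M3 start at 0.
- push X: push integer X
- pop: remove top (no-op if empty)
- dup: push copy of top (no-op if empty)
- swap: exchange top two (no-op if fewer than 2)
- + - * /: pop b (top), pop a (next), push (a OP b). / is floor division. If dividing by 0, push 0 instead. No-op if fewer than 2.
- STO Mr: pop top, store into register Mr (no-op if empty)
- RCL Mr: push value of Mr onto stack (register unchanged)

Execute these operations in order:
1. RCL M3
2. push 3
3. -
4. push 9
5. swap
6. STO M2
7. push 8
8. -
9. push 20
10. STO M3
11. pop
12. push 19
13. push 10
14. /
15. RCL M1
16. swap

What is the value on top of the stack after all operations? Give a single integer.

After op 1 (RCL M3): stack=[0] mem=[0,0,0,0]
After op 2 (push 3): stack=[0,3] mem=[0,0,0,0]
After op 3 (-): stack=[-3] mem=[0,0,0,0]
After op 4 (push 9): stack=[-3,9] mem=[0,0,0,0]
After op 5 (swap): stack=[9,-3] mem=[0,0,0,0]
After op 6 (STO M2): stack=[9] mem=[0,0,-3,0]
After op 7 (push 8): stack=[9,8] mem=[0,0,-3,0]
After op 8 (-): stack=[1] mem=[0,0,-3,0]
After op 9 (push 20): stack=[1,20] mem=[0,0,-3,0]
After op 10 (STO M3): stack=[1] mem=[0,0,-3,20]
After op 11 (pop): stack=[empty] mem=[0,0,-3,20]
After op 12 (push 19): stack=[19] mem=[0,0,-3,20]
After op 13 (push 10): stack=[19,10] mem=[0,0,-3,20]
After op 14 (/): stack=[1] mem=[0,0,-3,20]
After op 15 (RCL M1): stack=[1,0] mem=[0,0,-3,20]
After op 16 (swap): stack=[0,1] mem=[0,0,-3,20]

Answer: 1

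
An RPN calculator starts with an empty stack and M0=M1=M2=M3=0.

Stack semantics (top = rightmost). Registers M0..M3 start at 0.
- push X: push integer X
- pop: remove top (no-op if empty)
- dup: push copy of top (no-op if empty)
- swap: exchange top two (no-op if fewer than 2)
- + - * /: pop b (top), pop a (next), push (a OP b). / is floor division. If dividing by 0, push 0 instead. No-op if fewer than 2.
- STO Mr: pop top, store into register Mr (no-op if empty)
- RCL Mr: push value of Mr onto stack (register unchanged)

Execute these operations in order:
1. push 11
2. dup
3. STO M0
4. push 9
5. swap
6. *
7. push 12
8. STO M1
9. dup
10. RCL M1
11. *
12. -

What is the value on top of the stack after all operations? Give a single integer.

Answer: -1089

Derivation:
After op 1 (push 11): stack=[11] mem=[0,0,0,0]
After op 2 (dup): stack=[11,11] mem=[0,0,0,0]
After op 3 (STO M0): stack=[11] mem=[11,0,0,0]
After op 4 (push 9): stack=[11,9] mem=[11,0,0,0]
After op 5 (swap): stack=[9,11] mem=[11,0,0,0]
After op 6 (*): stack=[99] mem=[11,0,0,0]
After op 7 (push 12): stack=[99,12] mem=[11,0,0,0]
After op 8 (STO M1): stack=[99] mem=[11,12,0,0]
After op 9 (dup): stack=[99,99] mem=[11,12,0,0]
After op 10 (RCL M1): stack=[99,99,12] mem=[11,12,0,0]
After op 11 (*): stack=[99,1188] mem=[11,12,0,0]
After op 12 (-): stack=[-1089] mem=[11,12,0,0]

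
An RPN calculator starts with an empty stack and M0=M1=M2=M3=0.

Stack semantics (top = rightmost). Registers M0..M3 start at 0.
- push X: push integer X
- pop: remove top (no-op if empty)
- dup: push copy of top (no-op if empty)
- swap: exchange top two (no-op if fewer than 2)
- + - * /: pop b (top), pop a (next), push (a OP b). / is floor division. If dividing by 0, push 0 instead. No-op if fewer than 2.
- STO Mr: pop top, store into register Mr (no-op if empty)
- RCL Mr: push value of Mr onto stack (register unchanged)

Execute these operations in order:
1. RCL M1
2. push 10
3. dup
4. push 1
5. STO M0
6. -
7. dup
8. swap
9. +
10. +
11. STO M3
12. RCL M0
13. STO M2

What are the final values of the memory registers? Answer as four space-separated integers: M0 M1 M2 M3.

After op 1 (RCL M1): stack=[0] mem=[0,0,0,0]
After op 2 (push 10): stack=[0,10] mem=[0,0,0,0]
After op 3 (dup): stack=[0,10,10] mem=[0,0,0,0]
After op 4 (push 1): stack=[0,10,10,1] mem=[0,0,0,0]
After op 5 (STO M0): stack=[0,10,10] mem=[1,0,0,0]
After op 6 (-): stack=[0,0] mem=[1,0,0,0]
After op 7 (dup): stack=[0,0,0] mem=[1,0,0,0]
After op 8 (swap): stack=[0,0,0] mem=[1,0,0,0]
After op 9 (+): stack=[0,0] mem=[1,0,0,0]
After op 10 (+): stack=[0] mem=[1,0,0,0]
After op 11 (STO M3): stack=[empty] mem=[1,0,0,0]
After op 12 (RCL M0): stack=[1] mem=[1,0,0,0]
After op 13 (STO M2): stack=[empty] mem=[1,0,1,0]

Answer: 1 0 1 0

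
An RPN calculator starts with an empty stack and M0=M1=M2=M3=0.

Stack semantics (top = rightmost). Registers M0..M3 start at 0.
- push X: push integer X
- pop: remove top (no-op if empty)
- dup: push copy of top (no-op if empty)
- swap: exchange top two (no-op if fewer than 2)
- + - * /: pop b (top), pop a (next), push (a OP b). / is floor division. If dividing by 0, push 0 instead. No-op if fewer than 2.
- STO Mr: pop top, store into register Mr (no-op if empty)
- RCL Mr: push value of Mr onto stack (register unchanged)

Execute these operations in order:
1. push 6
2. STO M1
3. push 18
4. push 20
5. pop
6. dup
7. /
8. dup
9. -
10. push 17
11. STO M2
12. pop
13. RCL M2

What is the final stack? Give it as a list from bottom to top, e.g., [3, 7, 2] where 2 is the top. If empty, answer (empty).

After op 1 (push 6): stack=[6] mem=[0,0,0,0]
After op 2 (STO M1): stack=[empty] mem=[0,6,0,0]
After op 3 (push 18): stack=[18] mem=[0,6,0,0]
After op 4 (push 20): stack=[18,20] mem=[0,6,0,0]
After op 5 (pop): stack=[18] mem=[0,6,0,0]
After op 6 (dup): stack=[18,18] mem=[0,6,0,0]
After op 7 (/): stack=[1] mem=[0,6,0,0]
After op 8 (dup): stack=[1,1] mem=[0,6,0,0]
After op 9 (-): stack=[0] mem=[0,6,0,0]
After op 10 (push 17): stack=[0,17] mem=[0,6,0,0]
After op 11 (STO M2): stack=[0] mem=[0,6,17,0]
After op 12 (pop): stack=[empty] mem=[0,6,17,0]
After op 13 (RCL M2): stack=[17] mem=[0,6,17,0]

Answer: [17]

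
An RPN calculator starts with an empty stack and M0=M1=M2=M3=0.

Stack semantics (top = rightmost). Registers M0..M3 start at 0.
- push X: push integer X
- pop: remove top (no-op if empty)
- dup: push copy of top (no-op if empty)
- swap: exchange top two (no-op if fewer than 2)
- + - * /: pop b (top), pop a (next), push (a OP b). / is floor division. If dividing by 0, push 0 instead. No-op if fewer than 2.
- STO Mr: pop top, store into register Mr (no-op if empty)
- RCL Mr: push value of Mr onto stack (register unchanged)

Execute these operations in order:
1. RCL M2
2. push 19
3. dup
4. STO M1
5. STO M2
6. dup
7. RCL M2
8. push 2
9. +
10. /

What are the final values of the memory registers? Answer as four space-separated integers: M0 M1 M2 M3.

After op 1 (RCL M2): stack=[0] mem=[0,0,0,0]
After op 2 (push 19): stack=[0,19] mem=[0,0,0,0]
After op 3 (dup): stack=[0,19,19] mem=[0,0,0,0]
After op 4 (STO M1): stack=[0,19] mem=[0,19,0,0]
After op 5 (STO M2): stack=[0] mem=[0,19,19,0]
After op 6 (dup): stack=[0,0] mem=[0,19,19,0]
After op 7 (RCL M2): stack=[0,0,19] mem=[0,19,19,0]
After op 8 (push 2): stack=[0,0,19,2] mem=[0,19,19,0]
After op 9 (+): stack=[0,0,21] mem=[0,19,19,0]
After op 10 (/): stack=[0,0] mem=[0,19,19,0]

Answer: 0 19 19 0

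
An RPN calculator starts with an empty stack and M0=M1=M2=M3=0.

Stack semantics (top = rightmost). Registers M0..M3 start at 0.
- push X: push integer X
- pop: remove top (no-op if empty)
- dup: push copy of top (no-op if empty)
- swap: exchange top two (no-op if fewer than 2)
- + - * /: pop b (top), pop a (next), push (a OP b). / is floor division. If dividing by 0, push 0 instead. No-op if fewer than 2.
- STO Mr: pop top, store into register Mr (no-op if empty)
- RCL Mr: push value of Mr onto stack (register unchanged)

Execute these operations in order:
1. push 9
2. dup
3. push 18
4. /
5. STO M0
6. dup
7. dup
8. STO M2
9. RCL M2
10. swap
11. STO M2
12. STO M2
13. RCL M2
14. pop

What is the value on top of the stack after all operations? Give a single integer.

Answer: 9

Derivation:
After op 1 (push 9): stack=[9] mem=[0,0,0,0]
After op 2 (dup): stack=[9,9] mem=[0,0,0,0]
After op 3 (push 18): stack=[9,9,18] mem=[0,0,0,0]
After op 4 (/): stack=[9,0] mem=[0,0,0,0]
After op 5 (STO M0): stack=[9] mem=[0,0,0,0]
After op 6 (dup): stack=[9,9] mem=[0,0,0,0]
After op 7 (dup): stack=[9,9,9] mem=[0,0,0,0]
After op 8 (STO M2): stack=[9,9] mem=[0,0,9,0]
After op 9 (RCL M2): stack=[9,9,9] mem=[0,0,9,0]
After op 10 (swap): stack=[9,9,9] mem=[0,0,9,0]
After op 11 (STO M2): stack=[9,9] mem=[0,0,9,0]
After op 12 (STO M2): stack=[9] mem=[0,0,9,0]
After op 13 (RCL M2): stack=[9,9] mem=[0,0,9,0]
After op 14 (pop): stack=[9] mem=[0,0,9,0]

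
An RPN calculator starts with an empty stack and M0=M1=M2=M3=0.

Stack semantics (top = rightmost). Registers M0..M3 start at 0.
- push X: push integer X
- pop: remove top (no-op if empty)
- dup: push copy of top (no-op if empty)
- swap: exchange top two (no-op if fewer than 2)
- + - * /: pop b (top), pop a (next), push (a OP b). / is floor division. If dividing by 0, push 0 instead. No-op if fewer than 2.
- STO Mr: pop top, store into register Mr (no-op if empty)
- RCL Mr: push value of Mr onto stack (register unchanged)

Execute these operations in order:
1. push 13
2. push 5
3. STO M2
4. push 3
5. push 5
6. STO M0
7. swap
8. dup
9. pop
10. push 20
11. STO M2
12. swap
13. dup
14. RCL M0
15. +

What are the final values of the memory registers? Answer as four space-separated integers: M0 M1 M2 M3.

Answer: 5 0 20 0

Derivation:
After op 1 (push 13): stack=[13] mem=[0,0,0,0]
After op 2 (push 5): stack=[13,5] mem=[0,0,0,0]
After op 3 (STO M2): stack=[13] mem=[0,0,5,0]
After op 4 (push 3): stack=[13,3] mem=[0,0,5,0]
After op 5 (push 5): stack=[13,3,5] mem=[0,0,5,0]
After op 6 (STO M0): stack=[13,3] mem=[5,0,5,0]
After op 7 (swap): stack=[3,13] mem=[5,0,5,0]
After op 8 (dup): stack=[3,13,13] mem=[5,0,5,0]
After op 9 (pop): stack=[3,13] mem=[5,0,5,0]
After op 10 (push 20): stack=[3,13,20] mem=[5,0,5,0]
After op 11 (STO M2): stack=[3,13] mem=[5,0,20,0]
After op 12 (swap): stack=[13,3] mem=[5,0,20,0]
After op 13 (dup): stack=[13,3,3] mem=[5,0,20,0]
After op 14 (RCL M0): stack=[13,3,3,5] mem=[5,0,20,0]
After op 15 (+): stack=[13,3,8] mem=[5,0,20,0]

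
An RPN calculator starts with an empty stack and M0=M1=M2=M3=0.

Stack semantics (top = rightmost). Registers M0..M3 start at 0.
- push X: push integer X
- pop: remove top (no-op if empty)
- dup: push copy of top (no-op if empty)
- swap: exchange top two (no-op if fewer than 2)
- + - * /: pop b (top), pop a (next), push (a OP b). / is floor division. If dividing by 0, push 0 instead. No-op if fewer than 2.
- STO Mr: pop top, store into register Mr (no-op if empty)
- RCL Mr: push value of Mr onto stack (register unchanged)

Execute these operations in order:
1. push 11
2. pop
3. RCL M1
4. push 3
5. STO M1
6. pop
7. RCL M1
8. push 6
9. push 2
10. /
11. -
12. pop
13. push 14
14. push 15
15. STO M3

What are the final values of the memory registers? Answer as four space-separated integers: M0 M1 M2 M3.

After op 1 (push 11): stack=[11] mem=[0,0,0,0]
After op 2 (pop): stack=[empty] mem=[0,0,0,0]
After op 3 (RCL M1): stack=[0] mem=[0,0,0,0]
After op 4 (push 3): stack=[0,3] mem=[0,0,0,0]
After op 5 (STO M1): stack=[0] mem=[0,3,0,0]
After op 6 (pop): stack=[empty] mem=[0,3,0,0]
After op 7 (RCL M1): stack=[3] mem=[0,3,0,0]
After op 8 (push 6): stack=[3,6] mem=[0,3,0,0]
After op 9 (push 2): stack=[3,6,2] mem=[0,3,0,0]
After op 10 (/): stack=[3,3] mem=[0,3,0,0]
After op 11 (-): stack=[0] mem=[0,3,0,0]
After op 12 (pop): stack=[empty] mem=[0,3,0,0]
After op 13 (push 14): stack=[14] mem=[0,3,0,0]
After op 14 (push 15): stack=[14,15] mem=[0,3,0,0]
After op 15 (STO M3): stack=[14] mem=[0,3,0,15]

Answer: 0 3 0 15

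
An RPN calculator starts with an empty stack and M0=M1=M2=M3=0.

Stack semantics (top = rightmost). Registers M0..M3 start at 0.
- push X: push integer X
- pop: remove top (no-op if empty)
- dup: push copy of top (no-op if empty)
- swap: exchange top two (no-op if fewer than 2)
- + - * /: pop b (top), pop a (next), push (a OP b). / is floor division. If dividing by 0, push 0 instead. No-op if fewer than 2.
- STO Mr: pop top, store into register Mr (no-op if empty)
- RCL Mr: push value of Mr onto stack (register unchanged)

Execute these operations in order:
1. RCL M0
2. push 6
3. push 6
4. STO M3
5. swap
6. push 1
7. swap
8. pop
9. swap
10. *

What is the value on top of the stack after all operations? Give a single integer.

Answer: 6

Derivation:
After op 1 (RCL M0): stack=[0] mem=[0,0,0,0]
After op 2 (push 6): stack=[0,6] mem=[0,0,0,0]
After op 3 (push 6): stack=[0,6,6] mem=[0,0,0,0]
After op 4 (STO M3): stack=[0,6] mem=[0,0,0,6]
After op 5 (swap): stack=[6,0] mem=[0,0,0,6]
After op 6 (push 1): stack=[6,0,1] mem=[0,0,0,6]
After op 7 (swap): stack=[6,1,0] mem=[0,0,0,6]
After op 8 (pop): stack=[6,1] mem=[0,0,0,6]
After op 9 (swap): stack=[1,6] mem=[0,0,0,6]
After op 10 (*): stack=[6] mem=[0,0,0,6]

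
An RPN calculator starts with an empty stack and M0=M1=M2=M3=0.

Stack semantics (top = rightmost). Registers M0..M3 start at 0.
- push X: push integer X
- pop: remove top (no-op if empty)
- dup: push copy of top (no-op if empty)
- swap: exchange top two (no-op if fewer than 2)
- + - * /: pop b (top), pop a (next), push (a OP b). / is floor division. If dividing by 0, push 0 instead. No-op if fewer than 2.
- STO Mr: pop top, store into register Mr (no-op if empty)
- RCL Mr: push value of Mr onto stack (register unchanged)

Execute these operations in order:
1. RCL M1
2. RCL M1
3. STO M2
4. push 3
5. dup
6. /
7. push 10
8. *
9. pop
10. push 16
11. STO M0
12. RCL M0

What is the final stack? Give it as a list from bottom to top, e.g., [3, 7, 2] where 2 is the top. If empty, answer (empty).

After op 1 (RCL M1): stack=[0] mem=[0,0,0,0]
After op 2 (RCL M1): stack=[0,0] mem=[0,0,0,0]
After op 3 (STO M2): stack=[0] mem=[0,0,0,0]
After op 4 (push 3): stack=[0,3] mem=[0,0,0,0]
After op 5 (dup): stack=[0,3,3] mem=[0,0,0,0]
After op 6 (/): stack=[0,1] mem=[0,0,0,0]
After op 7 (push 10): stack=[0,1,10] mem=[0,0,0,0]
After op 8 (*): stack=[0,10] mem=[0,0,0,0]
After op 9 (pop): stack=[0] mem=[0,0,0,0]
After op 10 (push 16): stack=[0,16] mem=[0,0,0,0]
After op 11 (STO M0): stack=[0] mem=[16,0,0,0]
After op 12 (RCL M0): stack=[0,16] mem=[16,0,0,0]

Answer: [0, 16]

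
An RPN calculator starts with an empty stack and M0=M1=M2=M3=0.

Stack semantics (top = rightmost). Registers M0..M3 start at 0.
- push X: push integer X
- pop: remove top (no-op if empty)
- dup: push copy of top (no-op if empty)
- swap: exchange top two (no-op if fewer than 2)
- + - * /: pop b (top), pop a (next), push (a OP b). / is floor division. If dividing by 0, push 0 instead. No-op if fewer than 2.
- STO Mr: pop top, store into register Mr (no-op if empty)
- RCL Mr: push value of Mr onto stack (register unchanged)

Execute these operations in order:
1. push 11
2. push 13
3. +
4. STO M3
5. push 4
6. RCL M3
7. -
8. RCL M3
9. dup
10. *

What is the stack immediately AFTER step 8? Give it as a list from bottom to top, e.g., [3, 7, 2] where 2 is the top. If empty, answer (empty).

After op 1 (push 11): stack=[11] mem=[0,0,0,0]
After op 2 (push 13): stack=[11,13] mem=[0,0,0,0]
After op 3 (+): stack=[24] mem=[0,0,0,0]
After op 4 (STO M3): stack=[empty] mem=[0,0,0,24]
After op 5 (push 4): stack=[4] mem=[0,0,0,24]
After op 6 (RCL M3): stack=[4,24] mem=[0,0,0,24]
After op 7 (-): stack=[-20] mem=[0,0,0,24]
After op 8 (RCL M3): stack=[-20,24] mem=[0,0,0,24]

[-20, 24]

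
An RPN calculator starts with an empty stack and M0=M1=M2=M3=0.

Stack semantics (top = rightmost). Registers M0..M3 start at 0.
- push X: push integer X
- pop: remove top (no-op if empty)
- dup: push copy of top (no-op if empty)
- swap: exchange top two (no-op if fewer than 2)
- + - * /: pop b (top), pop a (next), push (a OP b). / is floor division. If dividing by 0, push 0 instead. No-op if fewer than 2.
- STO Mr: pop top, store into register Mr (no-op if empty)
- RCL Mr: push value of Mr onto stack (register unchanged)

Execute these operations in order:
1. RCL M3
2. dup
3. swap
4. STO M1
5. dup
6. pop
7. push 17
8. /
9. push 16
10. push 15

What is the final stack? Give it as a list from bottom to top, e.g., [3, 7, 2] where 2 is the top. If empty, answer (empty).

Answer: [0, 16, 15]

Derivation:
After op 1 (RCL M3): stack=[0] mem=[0,0,0,0]
After op 2 (dup): stack=[0,0] mem=[0,0,0,0]
After op 3 (swap): stack=[0,0] mem=[0,0,0,0]
After op 4 (STO M1): stack=[0] mem=[0,0,0,0]
After op 5 (dup): stack=[0,0] mem=[0,0,0,0]
After op 6 (pop): stack=[0] mem=[0,0,0,0]
After op 7 (push 17): stack=[0,17] mem=[0,0,0,0]
After op 8 (/): stack=[0] mem=[0,0,0,0]
After op 9 (push 16): stack=[0,16] mem=[0,0,0,0]
After op 10 (push 15): stack=[0,16,15] mem=[0,0,0,0]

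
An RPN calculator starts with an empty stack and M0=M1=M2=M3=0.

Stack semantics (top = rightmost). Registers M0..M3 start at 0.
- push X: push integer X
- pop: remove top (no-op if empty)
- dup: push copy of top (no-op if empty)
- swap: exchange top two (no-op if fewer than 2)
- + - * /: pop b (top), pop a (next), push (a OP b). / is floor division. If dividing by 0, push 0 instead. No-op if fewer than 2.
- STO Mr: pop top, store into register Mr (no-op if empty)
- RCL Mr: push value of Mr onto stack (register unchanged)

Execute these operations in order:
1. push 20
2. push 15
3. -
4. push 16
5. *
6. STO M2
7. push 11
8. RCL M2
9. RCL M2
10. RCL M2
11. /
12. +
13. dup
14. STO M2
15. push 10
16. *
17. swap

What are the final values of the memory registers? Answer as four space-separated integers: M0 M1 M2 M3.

Answer: 0 0 81 0

Derivation:
After op 1 (push 20): stack=[20] mem=[0,0,0,0]
After op 2 (push 15): stack=[20,15] mem=[0,0,0,0]
After op 3 (-): stack=[5] mem=[0,0,0,0]
After op 4 (push 16): stack=[5,16] mem=[0,0,0,0]
After op 5 (*): stack=[80] mem=[0,0,0,0]
After op 6 (STO M2): stack=[empty] mem=[0,0,80,0]
After op 7 (push 11): stack=[11] mem=[0,0,80,0]
After op 8 (RCL M2): stack=[11,80] mem=[0,0,80,0]
After op 9 (RCL M2): stack=[11,80,80] mem=[0,0,80,0]
After op 10 (RCL M2): stack=[11,80,80,80] mem=[0,0,80,0]
After op 11 (/): stack=[11,80,1] mem=[0,0,80,0]
After op 12 (+): stack=[11,81] mem=[0,0,80,0]
After op 13 (dup): stack=[11,81,81] mem=[0,0,80,0]
After op 14 (STO M2): stack=[11,81] mem=[0,0,81,0]
After op 15 (push 10): stack=[11,81,10] mem=[0,0,81,0]
After op 16 (*): stack=[11,810] mem=[0,0,81,0]
After op 17 (swap): stack=[810,11] mem=[0,0,81,0]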